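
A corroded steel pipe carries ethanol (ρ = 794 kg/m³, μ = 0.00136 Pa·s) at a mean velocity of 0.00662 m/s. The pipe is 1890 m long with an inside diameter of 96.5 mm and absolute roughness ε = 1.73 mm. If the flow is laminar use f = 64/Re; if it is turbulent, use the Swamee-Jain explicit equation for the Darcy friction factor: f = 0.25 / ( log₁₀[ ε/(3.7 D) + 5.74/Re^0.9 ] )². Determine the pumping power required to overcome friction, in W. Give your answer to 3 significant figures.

P ≈ 0.00283 W

Reynolds number Re = ρVD/μ = 794 · 0.00662 · 0.0965 / 0.00136 = 373.
Re < 2300 → laminar flow, so f = 64/Re = 64/373 = 0.1716 (the turbulent correlation is not needed).
Darcy-Weisbach: ΔP = f(L/D)(ρV²/2) = 0.1716·(1890/0.0965)·(794·0.00662²/2) = 0.1716·1.959e+04·0.0174 = 58.47 Pa.
Q = V·A = 0.00662·0.007314 = 4.842e-05 m³/s.
Pumping power P = QΔP = 4.842e-05·58.47 = 0.002831 W = 0.00283 W.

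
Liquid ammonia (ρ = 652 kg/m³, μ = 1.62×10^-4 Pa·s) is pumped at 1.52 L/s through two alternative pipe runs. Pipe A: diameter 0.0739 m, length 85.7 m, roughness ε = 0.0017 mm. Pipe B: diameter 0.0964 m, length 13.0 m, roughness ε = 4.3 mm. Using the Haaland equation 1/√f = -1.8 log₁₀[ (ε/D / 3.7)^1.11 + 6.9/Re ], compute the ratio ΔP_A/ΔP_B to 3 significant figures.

ΔP_A/ΔP_B ≈ 6.46

Pipe A: V = Q/A = 0.00152/0.004289 = 0.3544 m/s; Re = 1.054e+05; ε/D = 2.3e-05; Haaland → f = 0.01772; ΔP_A = f(L/D)(ρV²/2) = 841.4 Pa.
Pipe B: V = Q/A = 0.00152/0.007299 = 0.2083 m/s; Re = 8.08e+04; ε/D = 0.0446; Haaland → f = 0.06836; ΔP_B = f(L/D)(ρV²/2) = 130.3 Pa.
ΔP_A/ΔP_B = 841.4/130.3 = 6.46.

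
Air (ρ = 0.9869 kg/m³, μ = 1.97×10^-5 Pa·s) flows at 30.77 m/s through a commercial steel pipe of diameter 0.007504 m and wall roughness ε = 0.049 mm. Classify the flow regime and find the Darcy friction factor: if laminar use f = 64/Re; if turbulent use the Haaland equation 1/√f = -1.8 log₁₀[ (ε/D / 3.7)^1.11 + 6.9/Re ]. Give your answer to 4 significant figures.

f ≈ 0.03851

Re = ρVD/μ = 0.9869·30.77·0.007504/1.97e-05 = 1.157e+04.
Re > 4000 → turbulent. ε/D = 4.9e-05/0.007504 = 0.00653; Haaland: 1/√f = -1.8 log₁₀[0.000879 + 0.000597] = 5.096, so f = 0.03851.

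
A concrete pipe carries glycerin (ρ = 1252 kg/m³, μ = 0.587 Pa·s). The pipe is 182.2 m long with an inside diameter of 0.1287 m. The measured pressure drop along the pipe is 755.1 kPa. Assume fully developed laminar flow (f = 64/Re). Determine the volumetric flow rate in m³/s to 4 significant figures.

Q ≈ 0.04754 m³/s

For laminar flow, f = 64/Re with Re = ρVD/μ, so Darcy-Weisbach reduces to ΔP = 32μLV/D². Solving for V: V = ΔP·D²/(32μL) = 7.551e+05·(0.1287)²/(32·0.587·182.2) = 3.654 m/s.
Check: Re = ρVD/μ = 1252·3.654·0.1287/0.587 = 1003 < 2300, so the laminar assumption holds.
Q = V·A = 3.654·(π/4·0.1287²) = 0.04754 m³/s = 0.04754 m³/s.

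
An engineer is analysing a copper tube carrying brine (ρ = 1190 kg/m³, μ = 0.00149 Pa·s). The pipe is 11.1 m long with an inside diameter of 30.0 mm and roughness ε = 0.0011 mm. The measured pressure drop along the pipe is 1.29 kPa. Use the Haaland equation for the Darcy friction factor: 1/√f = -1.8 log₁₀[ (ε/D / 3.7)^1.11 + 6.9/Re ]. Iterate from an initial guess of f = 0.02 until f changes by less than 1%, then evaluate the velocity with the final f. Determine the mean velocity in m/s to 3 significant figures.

V ≈ 0.438 m/s

Rearranging Darcy-Weisbach: V = √(2·ΔP·D/(f·L·ρ)). With ε/D = 1.1e-06/0.03 = 3.67e-05, iterate starting from f = 0.02:
  f = 0.02 → V = √(2·1290·0.03/(0.02·11.1·1190)) = 0.5413 m/s; Re = ρVD/μ = 1.297e+04; f → 0.02883
  f = 0.02883 → V = 0.4508 m/s; Re = 1.08e+04; f → 0.03028
  f = 0.03028 → V = 0.4399 m/s; Re = 1.054e+04; f → 0.03048
Converged (Δf/f < 1%). With the final f = 0.03048: V = √(2·1290·0.03/(0.03048·11.1·1190)) = 0.4385 m/s.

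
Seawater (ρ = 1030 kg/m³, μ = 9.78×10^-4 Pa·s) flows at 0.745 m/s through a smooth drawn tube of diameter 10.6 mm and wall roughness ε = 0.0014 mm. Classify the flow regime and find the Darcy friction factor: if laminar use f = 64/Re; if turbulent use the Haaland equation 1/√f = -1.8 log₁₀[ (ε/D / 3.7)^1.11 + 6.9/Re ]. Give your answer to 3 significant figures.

f ≈ 0.0326

Re = ρVD/μ = 1030·0.745·0.0106/0.000978 = 8317.
Re > 4000 → turbulent. ε/D = 1.4e-06/0.0106 = 0.000132; Haaland: 1/√f = -1.8 log₁₀[1.16e-05 + 0.00083] = 5.535, so f = 0.03264.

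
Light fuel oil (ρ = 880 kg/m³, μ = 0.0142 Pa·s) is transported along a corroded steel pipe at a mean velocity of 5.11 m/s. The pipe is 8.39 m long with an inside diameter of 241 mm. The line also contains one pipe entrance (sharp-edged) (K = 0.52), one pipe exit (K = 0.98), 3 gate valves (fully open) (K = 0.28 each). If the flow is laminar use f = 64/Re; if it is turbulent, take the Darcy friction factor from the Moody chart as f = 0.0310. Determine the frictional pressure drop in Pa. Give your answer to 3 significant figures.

Reynolds number Re = ρVD/μ = 880 · 5.11 · 0.241 / 0.0142 = 7.632e+04.
Re > 4000 → turbulent; use the Moody-chart value f = 0.0310.
Total minor-loss coefficient ΣK = 1·0.52 + 1·0.98 + 3·0.28 = 2.34.
ΔP = [f·L/D + ΣK]·(ρV²/2) = [0.031·8.39/0.241 + 2.34]·(880·5.11²/2) = [1.079 + 2.34]·1.149e+04 = 3.928e+04 Pa.

ΔP ≈ 39300 Pa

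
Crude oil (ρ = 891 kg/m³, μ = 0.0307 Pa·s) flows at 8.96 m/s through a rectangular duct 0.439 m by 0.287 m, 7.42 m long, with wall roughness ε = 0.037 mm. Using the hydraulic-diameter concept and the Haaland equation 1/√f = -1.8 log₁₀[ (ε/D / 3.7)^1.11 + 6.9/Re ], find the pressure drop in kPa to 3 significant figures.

Hydraulic diameter D_h = 4A/P = 4·(0.439·0.287)/(2·(0.439+0.287)) = 0.504/1.452 = 0.3471 m.
Re = ρVD_h/μ = 891·8.96·0.3471/0.0307 = 9.026e+04.
ε/D_h = 3.7e-05/0.3471 = 0.000107; Haaland gives 1/√f = -1.8 log₁₀[9.12e-06+7.64e-05] = 7.322, so f = 0.01865.
ΔP = f(L/D_h)(ρV²/2) = 0.01865·7.42/0.3471·3.577e+04 = 1.426e+04 Pa.
ΔP = 14.3 kPa.

ΔP ≈ 14.3 kPa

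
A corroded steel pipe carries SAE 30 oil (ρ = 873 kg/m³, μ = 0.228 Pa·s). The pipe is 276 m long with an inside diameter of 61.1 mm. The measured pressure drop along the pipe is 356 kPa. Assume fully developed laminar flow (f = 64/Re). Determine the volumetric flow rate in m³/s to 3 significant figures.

For laminar flow, f = 64/Re with Re = ρVD/μ, so Darcy-Weisbach reduces to ΔP = 32μLV/D². Solving for V: V = ΔP·D²/(32μL) = 3.56e+05·(0.0611)²/(32·0.228·276) = 0.66 m/s.
Check: Re = ρVD/μ = 873·0.66·0.0611/0.228 = 154.4 < 2300, so the laminar assumption holds.
Q = V·A = 0.66·(π/4·0.0611²) = 0.001935 m³/s = 0.00194 m³/s.

Q ≈ 0.00194 m³/s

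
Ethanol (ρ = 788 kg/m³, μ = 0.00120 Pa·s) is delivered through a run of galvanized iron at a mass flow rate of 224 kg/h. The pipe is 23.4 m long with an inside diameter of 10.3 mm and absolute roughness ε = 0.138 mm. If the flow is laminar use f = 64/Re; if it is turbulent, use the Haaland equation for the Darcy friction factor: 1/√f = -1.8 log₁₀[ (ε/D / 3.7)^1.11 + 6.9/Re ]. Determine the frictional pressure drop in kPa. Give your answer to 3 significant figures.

ṁ = 224 kg/h = 224/3600 = 0.06222 kg/s.
A = πD²/4 = π(0.0103)²/4 = 8.332e-05 m²; mean velocity V = ṁ/(ρA) = 0.06222/(788 · 8.332e-05) = 0.9477 m/s.
Reynolds number Re = ρVD/μ = 788 · 0.9477 · 0.0103 / 0.0012 = 6410.
Re > 4000 → turbulent. Relative roughness ε/D = 0.000138/0.0103 = 0.0134. Haaland: 1/√f = -1.8 log₁₀[(0.0134/3.7)^1.11 + 6.9/6410] = -1.8 log₁₀[0.00195 + 0.00108] = 4.534, so f = 0.04865.
Darcy-Weisbach: ΔP = f(L/D)(ρV²/2) = 0.04865·(23.4/0.0103)·(788·0.9477²/2) = 0.04865·2272·353.8 = 3.91e+04 Pa.
ΔP = 3.91e+04 Pa = 39.1 kPa.

ΔP ≈ 39.1 kPa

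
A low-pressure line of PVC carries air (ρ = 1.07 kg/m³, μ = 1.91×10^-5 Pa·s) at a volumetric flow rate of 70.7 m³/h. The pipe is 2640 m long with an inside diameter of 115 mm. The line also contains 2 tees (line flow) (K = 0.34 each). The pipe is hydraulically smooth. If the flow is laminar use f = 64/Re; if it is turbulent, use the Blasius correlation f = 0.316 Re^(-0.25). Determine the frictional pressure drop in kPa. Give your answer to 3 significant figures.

ΔP ≈ 1.32 kPa

Q = 70.7 m³/h = 70.7/3600 = 0.01964 m³/s.
Cross-sectional area A = πD²/4 = π(0.115)²/4 = 0.01039 m²; mean velocity V = Q/A = 0.01964/0.01039 = 1.891 m/s.
Reynolds number Re = ρVD/μ = 1.07 · 1.891 · 0.115 / 1.91e-05 = 1.218e+04.
Re > 4000 → turbulent. Smooth-pipe (Blasius): f = 0.316 Re^(-0.25) = 0.316/(1.218e+04)^0.25 = 0.03008.
Total minor-loss coefficient ΣK = 2·0.34 = 0.68.
ΔP = [f·L/D + ΣK]·(ρV²/2) = [0.03008·2640/0.115 + 0.68]·(1.07·1.891²/2) = [690.5 + 0.68]·1.913 = 1322 Pa.
ΔP = 1322 Pa = 1.32 kPa.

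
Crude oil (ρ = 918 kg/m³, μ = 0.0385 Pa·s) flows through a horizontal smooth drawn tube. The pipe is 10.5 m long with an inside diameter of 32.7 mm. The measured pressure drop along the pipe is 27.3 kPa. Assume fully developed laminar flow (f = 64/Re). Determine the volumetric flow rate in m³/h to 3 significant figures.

Q ≈ 6.82 m³/h

For laminar flow, f = 64/Re with Re = ρVD/μ, so Darcy-Weisbach reduces to ΔP = 32μLV/D². Solving for V: V = ΔP·D²/(32μL) = 2.73e+04·(0.0327)²/(32·0.0385·10.5) = 2.257 m/s.
Check: Re = ρVD/μ = 918·2.257·0.0327/0.0385 = 1759 < 2300, so the laminar assumption holds.
Q = V·A = 2.257·(π/4·0.0327²) = 0.001895 m³/s = 6.82 m³/h.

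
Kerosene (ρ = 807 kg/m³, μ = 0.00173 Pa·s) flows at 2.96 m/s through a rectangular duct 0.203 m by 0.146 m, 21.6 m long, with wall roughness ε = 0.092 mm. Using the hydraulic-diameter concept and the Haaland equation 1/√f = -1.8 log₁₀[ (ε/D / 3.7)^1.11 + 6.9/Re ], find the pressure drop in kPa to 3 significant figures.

Hydraulic diameter D_h = 4A/P = 4·(0.203·0.146)/(2·(0.203+0.146)) = 0.1186/0.698 = 0.1698 m.
Re = ρVD_h/μ = 807·2.96·0.1698/0.00173 = 2.345e+05.
ε/D_h = 9.2e-05/0.1698 = 0.000542; Haaland gives 1/√f = -1.8 log₁₀[5.54e-05+2.94e-05] = 7.328, so f = 0.01862.
ΔP = f(L/D_h)(ρV²/2) = 0.01862·21.6/0.1698·3535 = 8372 Pa.
ΔP = 8.37 kPa.

ΔP ≈ 8.37 kPa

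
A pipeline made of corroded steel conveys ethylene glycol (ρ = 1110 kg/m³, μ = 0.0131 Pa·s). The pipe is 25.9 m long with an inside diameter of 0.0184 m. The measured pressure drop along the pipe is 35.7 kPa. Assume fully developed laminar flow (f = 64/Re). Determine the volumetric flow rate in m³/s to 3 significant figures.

Q ≈ 2.96×10^-4 m³/s

For laminar flow, f = 64/Re with Re = ρVD/μ, so Darcy-Weisbach reduces to ΔP = 32μLV/D². Solving for V: V = ΔP·D²/(32μL) = 3.57e+04·(0.0184)²/(32·0.0131·25.9) = 1.113 m/s.
Check: Re = ρVD/μ = 1110·1.113·0.0184/0.0131 = 1736 < 2300, so the laminar assumption holds.
Q = V·A = 1.113·(π/4·0.0184²) = 0.000296 m³/s = 2.96×10^-4 m³/s.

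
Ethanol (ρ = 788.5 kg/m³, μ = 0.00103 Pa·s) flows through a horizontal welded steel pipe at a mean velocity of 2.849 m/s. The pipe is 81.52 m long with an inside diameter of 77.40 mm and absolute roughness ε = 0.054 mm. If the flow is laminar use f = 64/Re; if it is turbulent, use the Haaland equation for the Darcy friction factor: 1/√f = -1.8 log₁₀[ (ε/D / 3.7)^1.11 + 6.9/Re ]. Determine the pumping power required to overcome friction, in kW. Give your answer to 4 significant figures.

Reynolds number Re = ρVD/μ = 788.5 · 2.849 · 0.0774 / 0.00103 = 1.688e+05.
Re > 4000 → turbulent. Relative roughness ε/D = 5.4e-05/0.0774 = 0.000698. Haaland: 1/√f = -1.8 log₁₀[(0.000698/3.7)^1.11 + 6.9/1.688e+05] = -1.8 log₁₀[7.34e-05 + 4.09e-05] = 7.096, so f = 0.01986.
Darcy-Weisbach: ΔP = f(L/D)(ρV²/2) = 0.01986·(81.52/0.0774)·(788.5·2.849²/2) = 0.01986·1053·3200 = 6.694e+04 Pa.
Q = V·A = 2.849·0.004705 = 0.0134 m³/s.
Pumping power P = QΔP = 0.0134·6.694e+04 = 897.35 W = 0.8974 kW.

P ≈ 0.8974 kW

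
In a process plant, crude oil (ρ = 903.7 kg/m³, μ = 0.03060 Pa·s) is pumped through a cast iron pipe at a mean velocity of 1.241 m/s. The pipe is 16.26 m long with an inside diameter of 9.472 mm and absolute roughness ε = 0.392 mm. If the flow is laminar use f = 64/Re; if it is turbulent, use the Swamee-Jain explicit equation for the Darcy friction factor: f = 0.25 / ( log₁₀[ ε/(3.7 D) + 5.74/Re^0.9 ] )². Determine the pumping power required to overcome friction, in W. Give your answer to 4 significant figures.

P ≈ 19.26 W

Reynolds number Re = ρVD/μ = 903.7 · 1.241 · 0.009472 / 0.0306 = 347.1.
Re < 2300 → laminar flow, so f = 64/Re = 64/347.1 = 0.1844 (the turbulent correlation is not needed).
Darcy-Weisbach: ΔP = f(L/D)(ρV²/2) = 0.1844·(16.26/0.009472)·(903.7·1.241²/2) = 0.1844·1717·695.9 = 2.202e+05 Pa.
Q = V·A = 1.241·7.046e-05 = 8.745e-05 m³/s.
Pumping power P = QΔP = 8.745e-05·2.202e+05 = 19.259 W = 19.26 W.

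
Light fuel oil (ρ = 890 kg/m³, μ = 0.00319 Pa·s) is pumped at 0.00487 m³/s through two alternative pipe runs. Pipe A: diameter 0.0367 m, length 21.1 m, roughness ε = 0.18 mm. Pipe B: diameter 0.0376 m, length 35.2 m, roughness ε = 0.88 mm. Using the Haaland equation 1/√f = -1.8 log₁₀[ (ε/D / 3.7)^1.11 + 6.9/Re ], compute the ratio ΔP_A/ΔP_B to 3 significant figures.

ΔP_A/ΔP_B ≈ 0.412

Pipe A: V = Q/A = 0.00487/0.001058 = 4.604 m/s; Re = 4.714e+04; ε/D = 0.0049; Haaland → f = 0.03202; ΔP_A = f(L/D)(ρV²/2) = 1.736e+05 Pa.
Pipe B: V = Q/A = 0.00487/0.00111 = 4.386 m/s; Re = 4.601e+04; ε/D = 0.0234; Haaland → f = 0.05256; ΔP_B = f(L/D)(ρV²/2) = 4.212e+05 Pa.
ΔP_A/ΔP_B = 1.736e+05/4.212e+05 = 0.412.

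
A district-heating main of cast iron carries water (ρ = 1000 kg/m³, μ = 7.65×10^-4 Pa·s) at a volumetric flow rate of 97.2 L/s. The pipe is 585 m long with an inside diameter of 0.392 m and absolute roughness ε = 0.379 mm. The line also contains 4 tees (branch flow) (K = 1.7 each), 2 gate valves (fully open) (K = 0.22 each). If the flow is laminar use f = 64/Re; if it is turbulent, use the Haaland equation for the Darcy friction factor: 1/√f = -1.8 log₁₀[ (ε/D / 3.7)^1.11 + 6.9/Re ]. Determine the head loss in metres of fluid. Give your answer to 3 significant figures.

Q = 97.2 L/s = 97.2/1000 = 0.0972 m³/s.
Cross-sectional area A = πD²/4 = π(0.392)²/4 = 0.1207 m²; mean velocity V = Q/A = 0.0972/0.1207 = 0.8054 m/s.
Reynolds number Re = ρVD/μ = 1000 · 0.8054 · 0.392 / 0.000765 = 4.127e+05.
Re > 4000 → turbulent. Relative roughness ε/D = 0.000379/0.392 = 0.000967. Haaland: 1/√f = -1.8 log₁₀[(0.000967/3.7)^1.11 + 6.9/4.127e+05] = -1.8 log₁₀[0.000105 + 1.67e-05] = 7.043, so f = 0.02016.
Total minor-loss coefficient ΣK = 4·1.7 + 2·0.22 = 7.24.
ΔP = [f·L/D + ΣK]·(ρV²/2) = [0.02016·585/0.392 + 7.24]·(1000·0.8054²/2) = [30.08 + 7.24]·324.3 = 1.21e+04 Pa.
Head loss h_f = ΔP/(ρg) = 1.21e+04/(1000·9.81) = 1.23 m.

h_f ≈ 1.23 m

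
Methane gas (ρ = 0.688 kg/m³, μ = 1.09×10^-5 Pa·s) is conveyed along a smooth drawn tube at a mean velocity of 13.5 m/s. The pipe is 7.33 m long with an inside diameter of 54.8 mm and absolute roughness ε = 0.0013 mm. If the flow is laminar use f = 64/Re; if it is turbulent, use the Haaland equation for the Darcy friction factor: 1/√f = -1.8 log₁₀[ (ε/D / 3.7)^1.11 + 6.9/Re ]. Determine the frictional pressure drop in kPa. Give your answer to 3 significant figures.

ΔP ≈ 0.177 kPa

Reynolds number Re = ρVD/μ = 0.688 · 13.5 · 0.0548 / 1.09e-05 = 4.67e+04.
Re > 4000 → turbulent. Relative roughness ε/D = 1.3e-06/0.0548 = 2.37e-05. Haaland: 1/√f = -1.8 log₁₀[(2.37e-05/3.7)^1.11 + 6.9/4.67e+04] = -1.8 log₁₀[1.72e-06 + 0.000148] = 6.886, so f = 0.02109.
Darcy-Weisbach: ΔP = f(L/D)(ρV²/2) = 0.02109·(7.33/0.0548)·(0.688·13.5²/2) = 0.02109·133.8·62.69 = 176.9 Pa.
ΔP = 176.9 Pa = 0.177 kPa.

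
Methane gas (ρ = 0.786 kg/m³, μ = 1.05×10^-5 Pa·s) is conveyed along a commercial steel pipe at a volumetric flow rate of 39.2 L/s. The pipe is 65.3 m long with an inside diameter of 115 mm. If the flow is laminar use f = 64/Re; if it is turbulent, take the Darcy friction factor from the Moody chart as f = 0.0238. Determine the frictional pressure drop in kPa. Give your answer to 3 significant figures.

ΔP ≈ 0.0756 kPa

Q = 39.2 L/s = 39.2/1000 = 0.0392 m³/s.
Cross-sectional area A = πD²/4 = π(0.115)²/4 = 0.01039 m²; mean velocity V = Q/A = 0.0392/0.01039 = 3.774 m/s.
Reynolds number Re = ρVD/μ = 0.786 · 3.774 · 0.115 / 1.05e-05 = 3.249e+04.
Re > 4000 → turbulent; use the Moody-chart value f = 0.0238.
Darcy-Weisbach: ΔP = f(L/D)(ρV²/2) = 0.0238·(65.3/0.115)·(0.786·3.774²/2) = 0.0238·567.8·5.597 = 75.65 Pa.
ΔP = 75.65 Pa = 0.0756 kPa.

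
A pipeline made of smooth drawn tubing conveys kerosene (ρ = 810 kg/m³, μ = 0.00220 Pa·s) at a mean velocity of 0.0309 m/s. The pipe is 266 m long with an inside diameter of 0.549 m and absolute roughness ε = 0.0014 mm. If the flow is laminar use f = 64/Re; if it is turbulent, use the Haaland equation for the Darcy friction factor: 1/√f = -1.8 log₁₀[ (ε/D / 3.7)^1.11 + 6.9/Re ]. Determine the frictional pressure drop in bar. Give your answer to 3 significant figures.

ΔP ≈ 6.61×10^-5 bar

Reynolds number Re = ρVD/μ = 810 · 0.0309 · 0.549 / 0.0022 = 6246.
Re > 4000 → turbulent. Relative roughness ε/D = 1.4e-06/0.549 = 2.55e-06. Haaland: 1/√f = -1.8 log₁₀[(2.55e-06/3.7)^1.11 + 6.9/6246] = -1.8 log₁₀[1.45e-07 + 0.0011] = 5.322, so f = 0.03531.
Darcy-Weisbach: ΔP = f(L/D)(ρV²/2) = 0.03531·(266/0.549)·(810·0.0309²/2) = 0.03531·484.5·0.3867 = 6.615 Pa.
ΔP = 6.615 Pa = 6.61×10^-5 bar.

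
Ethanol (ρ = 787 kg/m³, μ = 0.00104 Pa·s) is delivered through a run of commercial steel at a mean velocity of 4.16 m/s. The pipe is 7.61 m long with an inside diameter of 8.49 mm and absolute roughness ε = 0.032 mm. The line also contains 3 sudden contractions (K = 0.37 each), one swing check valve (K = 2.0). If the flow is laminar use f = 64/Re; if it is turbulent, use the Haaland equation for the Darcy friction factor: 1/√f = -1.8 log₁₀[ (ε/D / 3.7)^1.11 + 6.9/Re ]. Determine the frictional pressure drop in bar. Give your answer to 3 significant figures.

Reynolds number Re = ρVD/μ = 787 · 4.16 · 0.00849 / 0.00104 = 2.673e+04.
Re > 4000 → turbulent. Relative roughness ε/D = 3.2e-05/0.00849 = 0.00377. Haaland: 1/√f = -1.8 log₁₀[(0.00377/3.7)^1.11 + 6.9/2.673e+04] = -1.8 log₁₀[0.000477 + 0.000258] = 5.64, so f = 0.03144.
Total minor-loss coefficient ΣK = 3·0.37 + 1·2 = 3.11.
ΔP = [f·L/D + ΣK]·(ρV²/2) = [0.03144·7.61/0.00849 + 3.11]·(787·4.16²/2) = [28.18 + 3.11]·6810 = 2.131e+05 Pa.
ΔP = 2.131e+05 Pa = 2.13 bar.

ΔP ≈ 2.13 bar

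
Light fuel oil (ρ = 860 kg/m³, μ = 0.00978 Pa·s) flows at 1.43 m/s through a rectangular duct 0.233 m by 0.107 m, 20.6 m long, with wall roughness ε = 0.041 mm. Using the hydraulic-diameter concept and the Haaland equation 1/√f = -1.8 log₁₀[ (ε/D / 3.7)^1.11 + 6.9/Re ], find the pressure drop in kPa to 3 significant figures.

Hydraulic diameter D_h = 4A/P = 4·(0.233·0.107)/(2·(0.233+0.107)) = 0.09972/0.68 = 0.1467 m.
Re = ρVD_h/μ = 860·1.43·0.1467/0.00978 = 1.844e+04.
ε/D_h = 4.1e-05/0.1467 = 0.00028; Haaland gives 1/√f = -1.8 log₁₀[2.66e-05+0.000374] = 6.115, so f = 0.02674.
ΔP = f(L/D_h)(ρV²/2) = 0.02674·20.6/0.1467·879.3 = 3303 Pa.
ΔP = 3.30 kPa.

ΔP ≈ 3.30 kPa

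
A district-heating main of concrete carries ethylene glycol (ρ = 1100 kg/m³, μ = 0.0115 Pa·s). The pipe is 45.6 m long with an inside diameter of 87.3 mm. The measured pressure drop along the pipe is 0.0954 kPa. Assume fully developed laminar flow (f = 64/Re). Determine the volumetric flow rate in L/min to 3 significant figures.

Q ≈ 15.6 L/min

For laminar flow, f = 64/Re with Re = ρVD/μ, so Darcy-Weisbach reduces to ΔP = 32μLV/D². Solving for V: V = ΔP·D²/(32μL) = 95.4·(0.0873)²/(32·0.0115·45.6) = 0.04333 m/s.
Check: Re = ρVD/μ = 1100·0.04333·0.0873/0.0115 = 361.8 < 2300, so the laminar assumption holds.
Q = V·A = 0.04333·(π/4·0.0873²) = 0.0002593 m³/s = 15.6 L/min.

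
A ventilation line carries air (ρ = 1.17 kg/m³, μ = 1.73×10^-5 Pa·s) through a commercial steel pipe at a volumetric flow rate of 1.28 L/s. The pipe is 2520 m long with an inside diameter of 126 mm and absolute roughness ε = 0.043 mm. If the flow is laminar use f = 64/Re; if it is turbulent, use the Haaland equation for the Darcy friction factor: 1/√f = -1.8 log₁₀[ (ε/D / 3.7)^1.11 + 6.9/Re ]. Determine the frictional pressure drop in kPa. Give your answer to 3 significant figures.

Q = 1.28 L/s = 1.28/1000 = 0.00128 m³/s.
Cross-sectional area A = πD²/4 = π(0.126)²/4 = 0.01247 m²; mean velocity V = Q/A = 0.00128/0.01247 = 0.1027 m/s.
Reynolds number Re = ρVD/μ = 1.17 · 0.1027 · 0.126 / 1.73e-05 = 874.8.
Re < 2300 → laminar flow, so f = 64/Re = 64/874.8 = 0.07316 (the turbulent correlation is not needed).
Darcy-Weisbach: ΔP = f(L/D)(ρV²/2) = 0.07316·(2520/0.126)·(1.17·0.1027²/2) = 0.07316·2e+04·0.006165 = 9.021 Pa.
ΔP = 9.021 Pa = 0.00902 kPa.

ΔP ≈ 0.00902 kPa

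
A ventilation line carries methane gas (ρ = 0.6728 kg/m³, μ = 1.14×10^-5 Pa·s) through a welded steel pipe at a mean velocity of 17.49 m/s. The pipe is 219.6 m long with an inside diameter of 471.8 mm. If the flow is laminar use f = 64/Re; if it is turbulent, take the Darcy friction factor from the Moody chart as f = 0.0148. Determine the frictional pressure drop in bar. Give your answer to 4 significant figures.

ΔP ≈ 0.007089 bar

Reynolds number Re = ρVD/μ = 0.6728 · 17.49 · 0.4718 / 1.14e-05 = 4.87e+05.
Re > 4000 → turbulent; use the Moody-chart value f = 0.0148.
Darcy-Weisbach: ΔP = f(L/D)(ρV²/2) = 0.0148·(219.6/0.4718)·(0.6728·17.49²/2) = 0.0148·465.5·102.9 = 708.9 Pa.
ΔP = 708.9 Pa = 0.007089 bar.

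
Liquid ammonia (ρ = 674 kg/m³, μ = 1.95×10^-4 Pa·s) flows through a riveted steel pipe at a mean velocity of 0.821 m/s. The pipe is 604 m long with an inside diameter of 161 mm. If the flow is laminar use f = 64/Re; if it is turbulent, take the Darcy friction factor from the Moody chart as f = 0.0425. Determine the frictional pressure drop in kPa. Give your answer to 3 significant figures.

Reynolds number Re = ρVD/μ = 674 · 0.821 · 0.161 / 0.000195 = 4.569e+05.
Re > 4000 → turbulent; use the Moody-chart value f = 0.0425.
Darcy-Weisbach: ΔP = f(L/D)(ρV²/2) = 0.0425·(604/0.161)·(674·0.821²/2) = 0.0425·3752·227.2 = 3.622e+04 Pa.
ΔP = 3.622e+04 Pa = 36.2 kPa.

ΔP ≈ 36.2 kPa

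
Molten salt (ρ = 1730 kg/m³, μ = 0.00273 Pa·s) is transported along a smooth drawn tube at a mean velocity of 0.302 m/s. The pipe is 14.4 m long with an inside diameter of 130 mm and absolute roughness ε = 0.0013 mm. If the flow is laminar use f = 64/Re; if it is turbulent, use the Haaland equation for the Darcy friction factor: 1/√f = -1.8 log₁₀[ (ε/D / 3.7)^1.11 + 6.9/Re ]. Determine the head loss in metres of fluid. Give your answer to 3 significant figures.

Reynolds number Re = ρVD/μ = 1730 · 0.302 · 0.13 / 0.00273 = 2.488e+04.
Re > 4000 → turbulent. Relative roughness ε/D = 1.3e-06/0.13 = 1e-05. Haaland: 1/√f = -1.8 log₁₀[(1e-05/3.7)^1.11 + 6.9/2.488e+04] = -1.8 log₁₀[6.6e-07 + 0.000277] = 6.401, so f = 0.02441.
Darcy-Weisbach: ΔP = f(L/D)(ρV²/2) = 0.02441·(14.4/0.13)·(1730·0.302²/2) = 0.02441·110.8·78.89 = 213.3 Pa.
Head loss h_f = ΔP/(ρg) = 213.3/(1730·9.81) = 0.0126 m.

h_f ≈ 0.0126 m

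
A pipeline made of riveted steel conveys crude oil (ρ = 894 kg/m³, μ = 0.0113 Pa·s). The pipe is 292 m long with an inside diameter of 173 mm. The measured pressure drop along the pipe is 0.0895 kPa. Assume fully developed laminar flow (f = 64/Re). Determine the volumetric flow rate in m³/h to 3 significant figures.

Q ≈ 2.15 m³/h

For laminar flow, f = 64/Re with Re = ρVD/μ, so Darcy-Weisbach reduces to ΔP = 32μLV/D². Solving for V: V = ΔP·D²/(32μL) = 89.5·(0.173)²/(32·0.0113·292) = 0.02537 m/s.
Check: Re = ρVD/μ = 894·0.02537·0.173/0.0113 = 347.2 < 2300, so the laminar assumption holds.
Q = V·A = 0.02537·(π/4·0.173²) = 0.0005963 m³/s = 2.15 m³/h.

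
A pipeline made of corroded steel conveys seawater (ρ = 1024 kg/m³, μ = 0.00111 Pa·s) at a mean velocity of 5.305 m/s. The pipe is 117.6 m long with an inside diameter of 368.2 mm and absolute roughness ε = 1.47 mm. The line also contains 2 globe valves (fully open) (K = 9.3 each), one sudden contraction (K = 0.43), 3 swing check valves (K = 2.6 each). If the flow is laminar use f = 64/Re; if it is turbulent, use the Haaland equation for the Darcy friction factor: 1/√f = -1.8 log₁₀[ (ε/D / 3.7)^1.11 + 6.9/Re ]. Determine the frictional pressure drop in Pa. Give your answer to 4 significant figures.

ΔP ≈ 517800 Pa

Reynolds number Re = ρVD/μ = 1024 · 5.305 · 0.3682 / 0.00111 = 1.802e+06.
Re > 4000 → turbulent. Relative roughness ε/D = 0.00147/0.3682 = 0.00399. Haaland: 1/√f = -1.8 log₁₀[(0.00399/3.7)^1.11 + 6.9/1.802e+06] = -1.8 log₁₀[0.000509 + 3.83e-06] = 5.922, so f = 0.02851.
Total minor-loss coefficient ΣK = 2·9.3 + 1·0.43 + 3·2.6 = 26.8.
ΔP = [f·L/D + ΣK]·(ρV²/2) = [0.02851·117.6/0.3682 + 26.8]·(1024·5.305²/2) = [9.107 + 26.8]·1.441e+04 = 5.178e+05 Pa.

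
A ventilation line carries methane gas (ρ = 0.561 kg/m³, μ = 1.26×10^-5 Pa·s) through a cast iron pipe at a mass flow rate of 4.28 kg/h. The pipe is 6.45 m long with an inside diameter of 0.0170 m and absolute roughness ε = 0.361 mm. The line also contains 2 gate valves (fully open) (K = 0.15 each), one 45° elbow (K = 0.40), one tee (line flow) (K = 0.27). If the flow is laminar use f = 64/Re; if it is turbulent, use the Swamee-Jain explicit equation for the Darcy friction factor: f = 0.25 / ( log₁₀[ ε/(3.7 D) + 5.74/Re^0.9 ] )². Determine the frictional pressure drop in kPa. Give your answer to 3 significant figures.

ṁ = 4.28 kg/h = 4.28/3600 = 0.001189 kg/s.
A = πD²/4 = π(0.017)²/4 = 0.000227 m²; mean velocity V = ṁ/(ρA) = 0.001189/(0.561 · 0.000227) = 9.337 m/s.
Reynolds number Re = ρVD/μ = 0.561 · 9.337 · 0.017 / 1.26e-05 = 7067.
Re > 4000 → turbulent. Relative roughness ε/D = 0.000361/0.017 = 0.0212. Swamee-Jain: f = 0.25/(log₁₀[0.0212/3.7 + 5.74/7067^0.9])² = 0.25/(log₁₀[0.00574 + 0.00197])² = 0.25/(-2.113)² = 0.056.
Total minor-loss coefficient ΣK = 2·0.15 + 1·0.4 + 1·0.27 = 0.97.
ΔP = [f·L/D + ΣK]·(ρV²/2) = [0.056·6.45/0.017 + 0.97]·(0.561·9.337²/2) = [21.25 + 0.97]·24.45 = 543.2 Pa.
ΔP = 543.2 Pa = 0.543 kPa.

ΔP ≈ 0.543 kPa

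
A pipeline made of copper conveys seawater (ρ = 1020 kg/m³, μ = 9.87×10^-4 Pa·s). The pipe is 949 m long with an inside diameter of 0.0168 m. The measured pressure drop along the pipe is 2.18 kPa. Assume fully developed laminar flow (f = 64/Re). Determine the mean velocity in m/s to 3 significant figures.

V ≈ 0.0205 m/s

For laminar flow, f = 64/Re with Re = ρVD/μ, so Darcy-Weisbach reduces to ΔP = 32μLV/D². Solving for V: V = ΔP·D²/(32μL) = 2180·(0.0168)²/(32·0.000987·949) = 0.02053 m/s.
Check: Re = ρVD/μ = 1020·0.02053·0.0168/0.000987 = 356.4 < 2300, so the laminar assumption holds.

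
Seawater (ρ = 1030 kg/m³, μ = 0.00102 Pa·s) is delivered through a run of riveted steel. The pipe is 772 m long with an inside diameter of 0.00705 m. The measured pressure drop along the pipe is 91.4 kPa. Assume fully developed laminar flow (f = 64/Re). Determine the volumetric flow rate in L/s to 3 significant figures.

Q ≈ 0.00704 L/s

For laminar flow, f = 64/Re with Re = ρVD/μ, so Darcy-Weisbach reduces to ΔP = 32μLV/D². Solving for V: V = ΔP·D²/(32μL) = 9.14e+04·(0.00705)²/(32·0.00102·772) = 0.1803 m/s.
Check: Re = ρVD/μ = 1030·0.1803·0.00705/0.00102 = 1283 < 2300, so the laminar assumption holds.
Q = V·A = 0.1803·(π/4·0.00705²) = 7.038e-06 m³/s = 0.00704 L/s.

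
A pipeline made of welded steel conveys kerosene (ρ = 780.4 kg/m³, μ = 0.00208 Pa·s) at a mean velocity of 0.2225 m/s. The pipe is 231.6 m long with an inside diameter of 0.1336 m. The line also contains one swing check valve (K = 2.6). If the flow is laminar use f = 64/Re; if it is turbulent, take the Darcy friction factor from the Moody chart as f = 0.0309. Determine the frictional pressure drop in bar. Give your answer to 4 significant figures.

ΔP ≈ 0.01085 bar

Reynolds number Re = ρVD/μ = 780.4 · 0.2225 · 0.1336 / 0.00208 = 1.115e+04.
Re > 4000 → turbulent; use the Moody-chart value f = 0.0309.
Total minor-loss coefficient ΣK = 1·2.6 = 2.6.
ΔP = [f·L/D + ΣK]·(ρV²/2) = [0.0309·231.6/0.1336 + 2.6]·(780.4·0.2225²/2) = [53.57 + 2.6]·19.32 = 1085 Pa.
ΔP = 1085 Pa = 0.01085 bar.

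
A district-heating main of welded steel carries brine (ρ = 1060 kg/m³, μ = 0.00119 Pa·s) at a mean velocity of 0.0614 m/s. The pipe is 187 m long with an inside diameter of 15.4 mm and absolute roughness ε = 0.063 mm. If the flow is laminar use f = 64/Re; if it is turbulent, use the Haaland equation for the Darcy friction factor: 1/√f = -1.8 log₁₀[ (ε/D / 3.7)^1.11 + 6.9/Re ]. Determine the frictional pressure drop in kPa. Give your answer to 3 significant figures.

ΔP ≈ 1.84 kPa

Reynolds number Re = ρVD/μ = 1060 · 0.0614 · 0.0154 / 0.00119 = 842.3.
Re < 2300 → laminar flow, so f = 64/Re = 64/842.3 = 0.07599 (the turbulent correlation is not needed).
Darcy-Weisbach: ΔP = f(L/D)(ρV²/2) = 0.07599·(187/0.0154)·(1060·0.0614²/2) = 0.07599·1.214e+04·1.998 = 1844 Pa.
ΔP = 1844 Pa = 1.84 kPa.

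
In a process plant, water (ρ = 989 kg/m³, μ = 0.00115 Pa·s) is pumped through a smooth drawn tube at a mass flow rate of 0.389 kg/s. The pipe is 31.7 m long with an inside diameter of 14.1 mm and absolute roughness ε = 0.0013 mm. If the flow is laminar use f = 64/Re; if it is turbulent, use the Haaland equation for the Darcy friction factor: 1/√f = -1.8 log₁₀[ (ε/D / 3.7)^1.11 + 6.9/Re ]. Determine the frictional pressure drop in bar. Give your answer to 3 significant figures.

ΔP ≈ 1.65 bar

A = πD²/4 = π(0.0141)²/4 = 0.0001561 m²; mean velocity V = ṁ/(ρA) = 0.389/(989 · 0.0001561) = 2.519 m/s.
Reynolds number Re = ρVD/μ = 989 · 2.519 · 0.0141 / 0.00115 = 3.055e+04.
Re > 4000 → turbulent. Relative roughness ε/D = 1.3e-06/0.0141 = 9.22e-05. Haaland: 1/√f = -1.8 log₁₀[(9.22e-05/3.7)^1.11 + 6.9/3.055e+04] = -1.8 log₁₀[7.76e-06 + 0.000226] = 6.537, so f = 0.0234.
Darcy-Weisbach: ΔP = f(L/D)(ρV²/2) = 0.0234·(31.7/0.0141)·(989·2.519²/2) = 0.0234·2248·3138 = 1.651e+05 Pa.
ΔP = 1.651e+05 Pa = 1.65 bar.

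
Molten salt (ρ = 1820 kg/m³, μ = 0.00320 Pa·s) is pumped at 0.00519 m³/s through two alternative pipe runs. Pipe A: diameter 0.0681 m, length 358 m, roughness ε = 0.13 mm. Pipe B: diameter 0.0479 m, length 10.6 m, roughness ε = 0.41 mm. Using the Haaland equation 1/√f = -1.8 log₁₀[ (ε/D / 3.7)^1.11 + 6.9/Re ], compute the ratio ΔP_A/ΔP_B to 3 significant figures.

ΔP_A/ΔP_B ≈ 4.08

Pipe A: V = Q/A = 0.00519/0.003642 = 1.425 m/s; Re = 5.519e+04; ε/D = 0.00191; Haaland → f = 0.02583; ΔP_A = f(L/D)(ρV²/2) = 2.509e+05 Pa.
Pipe B: V = Q/A = 0.00519/0.001802 = 2.88 m/s; Re = 7.846e+04; ε/D = 0.00856; Haaland → f = 0.03684; ΔP_B = f(L/D)(ρV²/2) = 6.153e+04 Pa.
ΔP_A/ΔP_B = 2.509e+05/6.153e+04 = 4.08.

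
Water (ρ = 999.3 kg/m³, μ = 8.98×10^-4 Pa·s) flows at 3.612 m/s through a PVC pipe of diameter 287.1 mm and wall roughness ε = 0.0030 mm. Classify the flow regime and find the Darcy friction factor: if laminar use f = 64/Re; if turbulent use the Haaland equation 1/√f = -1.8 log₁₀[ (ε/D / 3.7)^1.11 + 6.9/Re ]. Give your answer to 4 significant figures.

Re = ρVD/μ = 999.3·3.612·0.2871/0.000898 = 1.154e+06.
Re > 4000 → turbulent. ε/D = 3e-06/0.2871 = 1.04e-05; Haaland: 1/√f = -1.8 log₁₀[6.93e-07 + 5.98e-06] = 9.316, so f = 0.01152.

f ≈ 0.01152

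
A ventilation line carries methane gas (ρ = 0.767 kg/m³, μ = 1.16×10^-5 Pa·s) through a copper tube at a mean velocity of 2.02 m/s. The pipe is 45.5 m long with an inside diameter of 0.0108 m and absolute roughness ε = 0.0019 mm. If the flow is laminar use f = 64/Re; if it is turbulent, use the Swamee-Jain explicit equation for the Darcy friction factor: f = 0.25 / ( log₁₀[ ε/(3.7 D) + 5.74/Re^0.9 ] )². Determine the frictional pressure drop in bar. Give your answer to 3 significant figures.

ΔP ≈ 0.00292 bar

Reynolds number Re = ρVD/μ = 0.767 · 2.02 · 0.0108 / 1.16e-05 = 1442.
Re < 2300 → laminar flow, so f = 64/Re = 64/1442 = 0.04437 (the turbulent correlation is not needed).
Darcy-Weisbach: ΔP = f(L/D)(ρV²/2) = 0.04437·(45.5/0.0108)·(0.767·2.02²/2) = 0.04437·4213·1.565 = 292.5 Pa.
ΔP = 292.5 Pa = 0.00292 bar.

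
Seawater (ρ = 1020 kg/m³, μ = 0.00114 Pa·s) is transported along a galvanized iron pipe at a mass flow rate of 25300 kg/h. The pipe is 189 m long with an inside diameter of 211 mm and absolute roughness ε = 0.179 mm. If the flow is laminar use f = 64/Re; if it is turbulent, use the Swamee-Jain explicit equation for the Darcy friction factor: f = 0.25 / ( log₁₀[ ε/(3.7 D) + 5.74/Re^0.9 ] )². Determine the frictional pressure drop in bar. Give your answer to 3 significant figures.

ṁ = 25300 kg/h = 25300/3600 = 7.028 kg/s.
A = πD²/4 = π(0.211)²/4 = 0.03497 m²; mean velocity V = ṁ/(ρA) = 7.028/(1020 · 0.03497) = 0.197 m/s.
Reynolds number Re = ρVD/μ = 1020 · 0.197 · 0.211 / 0.00114 = 3.72e+04.
Re > 4000 → turbulent. Relative roughness ε/D = 0.000179/0.211 = 0.000848. Swamee-Jain: f = 0.25/(log₁₀[0.000848/3.7 + 5.74/3.72e+04^0.9])² = 0.25/(log₁₀[0.000229 + 0.000442])² = 0.25/(-3.173)² = 0.02483.
Darcy-Weisbach: ΔP = f(L/D)(ρV²/2) = 0.02483·(189/0.211)·(1020·0.197²/2) = 0.02483·895.7·19.8 = 440.4 Pa.
ΔP = 440.4 Pa = 0.00440 bar.

ΔP ≈ 0.00440 bar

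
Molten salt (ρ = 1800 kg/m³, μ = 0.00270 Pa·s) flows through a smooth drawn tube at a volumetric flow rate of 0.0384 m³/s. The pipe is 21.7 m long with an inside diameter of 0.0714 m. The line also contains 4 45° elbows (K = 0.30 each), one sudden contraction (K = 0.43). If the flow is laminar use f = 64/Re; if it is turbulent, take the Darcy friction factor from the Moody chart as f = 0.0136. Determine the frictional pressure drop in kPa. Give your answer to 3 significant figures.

Cross-sectional area A = πD²/4 = π(0.0714)²/4 = 0.004004 m²; mean velocity V = Q/A = 0.0384/0.004004 = 9.591 m/s.
Reynolds number Re = ρVD/μ = 1800 · 9.591 · 0.0714 / 0.0027 = 4.565e+05.
Re > 4000 → turbulent; use the Moody-chart value f = 0.0136.
Total minor-loss coefficient ΣK = 4·0.3 + 1·0.43 = 1.63.
ΔP = [f·L/D + ΣK]·(ρV²/2) = [0.0136·21.7/0.0714 + 1.63]·(1800·9.591²/2) = [4.133 + 1.63]·8.278e+04 = 4.771e+05 Pa.
ΔP = 4.771e+05 Pa = 477 kPa.

ΔP ≈ 477 kPa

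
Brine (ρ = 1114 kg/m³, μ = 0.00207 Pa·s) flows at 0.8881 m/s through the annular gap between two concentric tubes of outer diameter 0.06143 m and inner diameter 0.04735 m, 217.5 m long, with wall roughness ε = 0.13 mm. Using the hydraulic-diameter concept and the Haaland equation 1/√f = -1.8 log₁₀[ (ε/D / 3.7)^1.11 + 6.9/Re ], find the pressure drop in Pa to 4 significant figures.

ΔP ≈ 301600 Pa

Hydraulic diameter D_h = 4A/P = D_o - D_i = 0.06143 - 0.04735 = 0.01408 m.
Re = ρVD_h/μ = 1114·0.8881·0.01408/0.00207 = 6729.
ε/D_h = 0.00013/0.01408 = 0.00923; Haaland gives 1/√f = -1.8 log₁₀[0.00129+0.00103] = 4.743, so f = 0.04444.
ΔP = f(L/D_h)(ρV²/2) = 0.04444·217.5/0.01408·439.3 = 3.016e+05 Pa.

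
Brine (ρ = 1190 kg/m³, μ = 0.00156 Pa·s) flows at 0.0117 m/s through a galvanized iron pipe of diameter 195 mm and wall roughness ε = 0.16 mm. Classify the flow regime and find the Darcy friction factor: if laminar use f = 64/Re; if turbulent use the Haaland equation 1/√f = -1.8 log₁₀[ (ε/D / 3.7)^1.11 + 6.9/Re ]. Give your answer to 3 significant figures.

f ≈ 0.0368

Re = ρVD/μ = 1190·0.0117·0.195/0.00156 = 1740.
Re < 2300 → laminar, so f = 64/Re = 0.03677 (roughness is irrelevant in laminar flow).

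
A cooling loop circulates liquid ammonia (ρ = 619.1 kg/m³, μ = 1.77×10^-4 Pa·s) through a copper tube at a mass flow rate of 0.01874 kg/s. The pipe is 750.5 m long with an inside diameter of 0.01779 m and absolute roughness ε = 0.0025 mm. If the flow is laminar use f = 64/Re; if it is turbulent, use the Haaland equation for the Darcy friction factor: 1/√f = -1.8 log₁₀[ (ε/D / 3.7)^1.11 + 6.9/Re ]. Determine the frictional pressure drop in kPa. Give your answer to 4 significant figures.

ΔP ≈ 6.490 kPa

A = πD²/4 = π(0.01779)²/4 = 0.0002486 m²; mean velocity V = ṁ/(ρA) = 0.01874/(619.1 · 0.0002486) = 0.1218 m/s.
Reynolds number Re = ρVD/μ = 619.1 · 0.1218 · 0.01779 / 0.000177 = 7578.
Re > 4000 → turbulent. Relative roughness ε/D = 2.5e-06/0.01779 = 0.000141. Haaland: 1/√f = -1.8 log₁₀[(0.000141/3.7)^1.11 + 6.9/7578] = -1.8 log₁₀[1.24e-05 + 0.000911] = 5.463, so f = 0.03351.
Darcy-Weisbach: ΔP = f(L/D)(ρV²/2) = 0.03351·(750.5/0.01779)·(619.1·0.1218²/2) = 0.03351·4.219e+04·4.591 = 6490 Pa.
ΔP = 6490 Pa = 6.490 kPa.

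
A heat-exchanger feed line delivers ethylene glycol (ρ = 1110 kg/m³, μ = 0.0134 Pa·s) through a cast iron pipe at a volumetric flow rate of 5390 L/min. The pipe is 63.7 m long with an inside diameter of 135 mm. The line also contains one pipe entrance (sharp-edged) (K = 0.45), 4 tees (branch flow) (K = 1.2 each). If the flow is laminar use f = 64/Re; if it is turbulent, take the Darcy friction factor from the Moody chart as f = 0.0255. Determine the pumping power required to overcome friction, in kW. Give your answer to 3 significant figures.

Q = 5390 L/min = 5390/60000 = 0.08983 m³/s.
Cross-sectional area A = πD²/4 = π(0.135)²/4 = 0.01431 m²; mean velocity V = Q/A = 0.08983/0.01431 = 6.276 m/s.
Reynolds number Re = ρVD/μ = 1110 · 6.276 · 0.135 / 0.0134 = 7.018e+04.
Re > 4000 → turbulent; use the Moody-chart value f = 0.0255.
Total minor-loss coefficient ΣK = 1·0.45 + 4·1.2 = 5.25.
ΔP = [f·L/D + ΣK]·(ρV²/2) = [0.0255·63.7/0.135 + 5.25]·(1110·6.276²/2) = [12.03 + 5.25]·2.186e+04 = 3.778e+05 Pa.
Pumping power P = QΔP = 0.08983·3.778e+05 = 33940 W = 33.9 kW.

P ≈ 33.9 kW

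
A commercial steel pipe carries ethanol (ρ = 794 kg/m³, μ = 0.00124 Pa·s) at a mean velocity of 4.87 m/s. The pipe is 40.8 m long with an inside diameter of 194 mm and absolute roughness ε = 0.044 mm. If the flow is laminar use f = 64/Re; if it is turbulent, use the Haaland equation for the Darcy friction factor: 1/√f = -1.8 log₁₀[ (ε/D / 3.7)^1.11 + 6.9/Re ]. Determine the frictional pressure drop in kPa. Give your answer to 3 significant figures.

Reynolds number Re = ρVD/μ = 794 · 4.87 · 0.194 / 0.00124 = 6.05e+05.
Re > 4000 → turbulent. Relative roughness ε/D = 4.4e-05/0.194 = 0.000227. Haaland: 1/√f = -1.8 log₁₀[(0.000227/3.7)^1.11 + 6.9/6.05e+05] = -1.8 log₁₀[2.11e-05 + 1.14e-05] = 8.079, so f = 0.01532.
Darcy-Weisbach: ΔP = f(L/D)(ρV²/2) = 0.01532·(40.8/0.194)·(794·4.87²/2) = 0.01532·210.3·9416 = 3.034e+04 Pa.
ΔP = 3.034e+04 Pa = 30.3 kPa.

ΔP ≈ 30.3 kPa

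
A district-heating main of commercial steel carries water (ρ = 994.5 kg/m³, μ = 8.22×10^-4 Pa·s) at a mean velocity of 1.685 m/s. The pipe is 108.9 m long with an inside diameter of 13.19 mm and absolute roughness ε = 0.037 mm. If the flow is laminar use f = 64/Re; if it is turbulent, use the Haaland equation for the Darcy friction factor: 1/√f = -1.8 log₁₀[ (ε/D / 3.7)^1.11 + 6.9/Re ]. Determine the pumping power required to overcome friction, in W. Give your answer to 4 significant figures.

Reynolds number Re = ρVD/μ = 994.5 · 1.685 · 0.01319 / 0.000822 = 2.689e+04.
Re > 4000 → turbulent. Relative roughness ε/D = 3.7e-05/0.01319 = 0.00281. Haaland: 1/√f = -1.8 log₁₀[(0.00281/3.7)^1.11 + 6.9/2.689e+04] = -1.8 log₁₀[0.000344 + 0.000257] = 5.799, so f = 0.02974.
Darcy-Weisbach: ΔP = f(L/D)(ρV²/2) = 0.02974·(108.9/0.01319)·(994.5·1.685²/2) = 0.02974·8256·1412 = 3.467e+05 Pa.
Q = V·A = 1.685·0.0001366 = 0.0002302 m³/s.
Pumping power P = QΔP = 0.0002302·3.467e+05 = 79.817 W = 79.82 W.

P ≈ 79.82 W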